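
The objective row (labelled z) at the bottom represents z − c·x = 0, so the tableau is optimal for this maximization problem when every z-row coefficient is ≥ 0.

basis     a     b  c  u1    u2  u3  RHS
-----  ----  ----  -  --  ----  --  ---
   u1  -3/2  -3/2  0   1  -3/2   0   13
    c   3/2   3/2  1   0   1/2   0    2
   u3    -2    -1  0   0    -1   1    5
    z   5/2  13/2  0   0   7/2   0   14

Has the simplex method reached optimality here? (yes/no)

yes

Every z-row coefficient is ≥ 0, so the tableau is optimal.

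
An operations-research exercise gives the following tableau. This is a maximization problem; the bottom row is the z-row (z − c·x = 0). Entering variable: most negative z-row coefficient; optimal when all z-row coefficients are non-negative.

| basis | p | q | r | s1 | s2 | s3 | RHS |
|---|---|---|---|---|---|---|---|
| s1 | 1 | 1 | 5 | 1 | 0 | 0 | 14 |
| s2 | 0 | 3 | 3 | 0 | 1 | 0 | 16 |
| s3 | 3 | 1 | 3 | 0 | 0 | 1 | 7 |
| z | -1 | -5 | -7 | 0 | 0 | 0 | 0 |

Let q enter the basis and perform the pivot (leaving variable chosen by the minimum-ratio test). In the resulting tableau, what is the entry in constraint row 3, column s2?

Ratio test on column q — row 1: 14/1 = 14; row 2: 16/3 = 16/3; row 3: 7/1 = 7. Minimum is 16/3 at row 2 (s2 leaves); pivot element 3.
Divide row 2 by 3; eliminate column q from the other rows.
Row 3 update in column s2: 0 − 1·(1/3) = -1/3.

-1/3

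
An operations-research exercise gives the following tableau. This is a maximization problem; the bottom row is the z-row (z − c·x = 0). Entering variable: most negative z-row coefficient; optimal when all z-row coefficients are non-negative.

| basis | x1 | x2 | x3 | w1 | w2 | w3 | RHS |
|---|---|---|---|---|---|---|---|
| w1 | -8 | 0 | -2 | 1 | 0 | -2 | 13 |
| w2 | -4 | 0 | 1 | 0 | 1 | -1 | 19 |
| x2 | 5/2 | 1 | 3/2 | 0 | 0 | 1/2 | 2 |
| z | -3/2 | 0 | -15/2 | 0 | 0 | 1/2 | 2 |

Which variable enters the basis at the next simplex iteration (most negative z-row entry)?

x3

Negative z-row entries: x1: -3/2, x3: -15/2.
The most negative is -15/2 in column x3, so x3 enters.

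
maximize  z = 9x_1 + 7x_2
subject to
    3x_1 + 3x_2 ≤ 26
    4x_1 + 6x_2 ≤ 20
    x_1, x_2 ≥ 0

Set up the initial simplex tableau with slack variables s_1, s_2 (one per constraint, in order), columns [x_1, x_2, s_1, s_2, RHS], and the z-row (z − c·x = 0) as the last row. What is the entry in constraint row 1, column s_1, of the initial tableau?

1

Slack s_1 belongs to constraint 1; its column is the unit vector e_1, so the entry in row 1 is 1.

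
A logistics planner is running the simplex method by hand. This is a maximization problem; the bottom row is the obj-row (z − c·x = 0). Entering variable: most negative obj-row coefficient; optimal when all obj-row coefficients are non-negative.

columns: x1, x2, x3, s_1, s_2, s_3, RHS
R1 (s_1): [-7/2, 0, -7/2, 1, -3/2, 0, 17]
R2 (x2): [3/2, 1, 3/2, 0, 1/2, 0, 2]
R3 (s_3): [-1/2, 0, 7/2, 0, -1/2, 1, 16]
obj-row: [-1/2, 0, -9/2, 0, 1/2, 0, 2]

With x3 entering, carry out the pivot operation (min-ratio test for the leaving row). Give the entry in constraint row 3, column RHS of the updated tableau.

34/3

Ratio test on column x3 — row 1: entry -7/2 ≤ 0; row 2: 2/(3/2) = 4/3; row 3: 16/(7/2) = 32/7. Minimum is 4/3 at row 2 (x2 leaves); pivot element 3/2.
Divide row 2 by 3/2; eliminate column x3 from the other rows.
Row 3 update in column RHS: 16 − (7/2)·(4/3) = 34/3.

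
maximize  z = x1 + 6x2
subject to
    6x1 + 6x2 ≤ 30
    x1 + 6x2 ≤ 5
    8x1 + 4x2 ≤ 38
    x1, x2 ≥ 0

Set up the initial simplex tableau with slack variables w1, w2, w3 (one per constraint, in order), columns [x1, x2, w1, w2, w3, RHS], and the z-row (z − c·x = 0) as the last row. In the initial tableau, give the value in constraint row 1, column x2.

6

Constraint 1 has coefficient 6 on x2.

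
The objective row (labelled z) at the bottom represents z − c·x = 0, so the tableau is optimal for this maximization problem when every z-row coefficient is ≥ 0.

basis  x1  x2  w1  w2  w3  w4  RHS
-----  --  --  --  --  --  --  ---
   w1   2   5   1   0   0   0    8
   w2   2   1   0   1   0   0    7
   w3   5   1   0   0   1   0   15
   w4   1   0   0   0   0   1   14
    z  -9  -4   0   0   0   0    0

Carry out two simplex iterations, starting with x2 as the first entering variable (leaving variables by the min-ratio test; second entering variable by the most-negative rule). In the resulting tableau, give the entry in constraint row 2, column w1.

-3/23

Ratio test on column x2 — row 1: 8/5 = 8/5; row 2: 7/1 = 7; row 3: 15/1 = 15; row 4: entry 0 ≤ 0. Minimum is 8/5 at row 1 (w1 leaves); pivot element 5.
Divide row 1 by 5; eliminate column x2 from the other rows.
Second iteration: most negative z-row entry is -37/5 in column x1, so x1 enters.
Ratio test on column x1 — row 1: (8/5)/(2/5) = 4; row 2: (27/5)/(8/5) = 27/8; row 3: (67/5)/(23/5) = 67/23; row 4: 14/1 = 14. Minimum is 67/23 at row 3 (w3 leaves); pivot element 23/5.
Divide row 3 by 23/5; eliminate column x1 from the other rows.
After both pivots, the entry at constraint row 2, column w1 is -3/23.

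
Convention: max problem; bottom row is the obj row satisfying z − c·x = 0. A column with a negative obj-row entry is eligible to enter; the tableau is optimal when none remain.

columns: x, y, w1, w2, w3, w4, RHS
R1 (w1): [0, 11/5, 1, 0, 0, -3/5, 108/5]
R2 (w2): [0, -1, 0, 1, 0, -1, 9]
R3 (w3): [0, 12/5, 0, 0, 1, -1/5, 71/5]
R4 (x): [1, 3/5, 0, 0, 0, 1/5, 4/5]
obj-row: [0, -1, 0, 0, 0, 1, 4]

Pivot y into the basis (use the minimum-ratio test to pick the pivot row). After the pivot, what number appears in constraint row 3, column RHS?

Ratio test on column y — row 1: (108/5)/(11/5) = 108/11; row 2: entry -1 ≤ 0; row 3: (71/5)/(12/5) = 71/12; row 4: (4/5)/(3/5) = 4/3. Minimum is 4/3 at row 4 (x leaves); pivot element 3/5.
Divide row 4 by 3/5; eliminate column y from the other rows.
Row 3 update in column RHS: 71/5 − (12/5)·(4/3) = 11.

11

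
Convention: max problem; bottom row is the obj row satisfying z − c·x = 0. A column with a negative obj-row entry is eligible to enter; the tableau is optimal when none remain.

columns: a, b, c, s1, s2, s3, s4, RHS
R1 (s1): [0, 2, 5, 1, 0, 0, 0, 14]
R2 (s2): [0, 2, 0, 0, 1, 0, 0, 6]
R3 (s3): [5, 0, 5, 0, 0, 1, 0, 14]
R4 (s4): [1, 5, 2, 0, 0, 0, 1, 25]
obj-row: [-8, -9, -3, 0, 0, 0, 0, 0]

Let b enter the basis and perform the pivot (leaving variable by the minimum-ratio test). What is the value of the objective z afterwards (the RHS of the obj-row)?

Ratio test on column b — row 1: 14/2 = 7; row 2: 6/2 = 3; row 3: entry 0 ≤ 0; row 4: 25/5 = 5. Minimum is 3 at row 2 (s2 leaves); pivot element 2.
Pivot on row 2; the obj-row RHS becomes 0 − (-9)·3 = 27.

27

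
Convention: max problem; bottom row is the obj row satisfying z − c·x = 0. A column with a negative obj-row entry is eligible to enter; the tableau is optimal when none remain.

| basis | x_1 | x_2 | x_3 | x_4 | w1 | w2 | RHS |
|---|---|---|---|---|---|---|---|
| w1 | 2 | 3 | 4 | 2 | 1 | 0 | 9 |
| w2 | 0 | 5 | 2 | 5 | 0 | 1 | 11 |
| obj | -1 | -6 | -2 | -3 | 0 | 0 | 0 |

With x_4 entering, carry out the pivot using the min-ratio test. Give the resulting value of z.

33/5

Ratio test on column x_4 — row 1: 9/2 = 9/2; row 2: 11/5 = 11/5. Minimum is 11/5 at row 2 (w2 leaves); pivot element 5.
Pivot on row 2; the obj-row RHS becomes 0 − (-3)·(11/5) = 33/5.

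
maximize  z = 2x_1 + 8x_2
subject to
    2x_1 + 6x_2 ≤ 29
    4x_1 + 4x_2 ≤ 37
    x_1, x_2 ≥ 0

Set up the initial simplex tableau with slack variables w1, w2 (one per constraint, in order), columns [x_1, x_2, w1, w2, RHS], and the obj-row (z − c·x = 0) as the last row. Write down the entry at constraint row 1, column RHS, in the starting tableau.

The RHS of constraint 1 is b_1 = 29.

29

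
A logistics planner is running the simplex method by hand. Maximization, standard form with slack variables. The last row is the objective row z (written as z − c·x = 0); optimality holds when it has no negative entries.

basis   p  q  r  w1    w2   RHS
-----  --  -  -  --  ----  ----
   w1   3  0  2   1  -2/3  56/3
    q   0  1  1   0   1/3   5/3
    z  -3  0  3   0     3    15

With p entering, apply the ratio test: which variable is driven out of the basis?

Column p entries and ratios — w1: (56/3)/3 = 56/9; q: 0 ≤ 0, skip.
Smallest ratio is 56/9 in the row of w1, so w1 leaves.

w1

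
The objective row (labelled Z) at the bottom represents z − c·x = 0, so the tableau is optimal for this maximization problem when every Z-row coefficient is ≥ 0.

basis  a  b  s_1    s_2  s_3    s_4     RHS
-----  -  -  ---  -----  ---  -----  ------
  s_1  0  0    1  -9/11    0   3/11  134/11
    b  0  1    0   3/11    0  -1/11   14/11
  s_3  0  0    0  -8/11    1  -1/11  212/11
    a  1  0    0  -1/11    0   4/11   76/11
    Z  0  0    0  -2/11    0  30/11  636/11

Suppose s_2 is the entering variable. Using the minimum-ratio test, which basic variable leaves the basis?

Column s_2 entries and ratios — s_1: -9/11 ≤ 0, skip; b: (14/11)/(3/11) = 14/3; s_3: -8/11 ≤ 0, skip; a: -1/11 ≤ 0, skip.
Smallest ratio is 14/3 in the row of b, so b leaves.

b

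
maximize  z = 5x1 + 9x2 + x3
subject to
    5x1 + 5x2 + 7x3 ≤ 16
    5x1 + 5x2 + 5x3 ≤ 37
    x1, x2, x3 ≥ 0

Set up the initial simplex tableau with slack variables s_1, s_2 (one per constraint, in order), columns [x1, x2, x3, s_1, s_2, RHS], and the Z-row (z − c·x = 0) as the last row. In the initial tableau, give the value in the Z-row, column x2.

-9

The Z-row carries the negated objective coefficients: the x2 entry is -9.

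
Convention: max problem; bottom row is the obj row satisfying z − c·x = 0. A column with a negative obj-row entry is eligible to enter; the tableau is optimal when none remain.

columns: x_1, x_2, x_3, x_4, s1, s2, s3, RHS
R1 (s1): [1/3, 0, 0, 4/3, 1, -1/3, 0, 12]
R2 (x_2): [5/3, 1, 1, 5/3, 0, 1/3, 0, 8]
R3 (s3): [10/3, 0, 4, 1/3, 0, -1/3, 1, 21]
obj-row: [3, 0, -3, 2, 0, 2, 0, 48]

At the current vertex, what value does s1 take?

12

s1 is basic (row 1); its value is the RHS of that row, 12.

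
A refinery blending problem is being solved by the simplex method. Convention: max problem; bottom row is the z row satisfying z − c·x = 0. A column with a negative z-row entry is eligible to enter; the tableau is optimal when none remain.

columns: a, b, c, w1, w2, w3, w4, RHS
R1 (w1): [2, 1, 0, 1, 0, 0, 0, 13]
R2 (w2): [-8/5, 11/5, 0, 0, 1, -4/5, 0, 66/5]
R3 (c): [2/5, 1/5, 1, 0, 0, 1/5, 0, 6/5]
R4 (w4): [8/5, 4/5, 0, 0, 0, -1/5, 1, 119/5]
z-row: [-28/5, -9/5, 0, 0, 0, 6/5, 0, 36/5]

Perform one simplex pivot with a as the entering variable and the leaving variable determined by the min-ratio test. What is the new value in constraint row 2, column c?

Ratio test on column a — row 1: 13/2 = 13/2; row 2: entry -8/5 ≤ 0; row 3: (6/5)/(2/5) = 3; row 4: (119/5)/(8/5) = 119/8. Minimum is 3 at row 3 (c leaves); pivot element 2/5.
Divide row 3 by 2/5; eliminate column a from the other rows.
Row 2 update in column c: 0 − (-8/5)·(5/2) = 4.

4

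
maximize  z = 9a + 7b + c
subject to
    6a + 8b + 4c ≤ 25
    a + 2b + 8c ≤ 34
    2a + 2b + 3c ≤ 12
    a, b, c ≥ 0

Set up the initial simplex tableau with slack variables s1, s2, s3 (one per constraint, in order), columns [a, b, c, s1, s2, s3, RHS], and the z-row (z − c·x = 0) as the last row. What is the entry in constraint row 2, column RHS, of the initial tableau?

34

The RHS of constraint 2 is b_2 = 34.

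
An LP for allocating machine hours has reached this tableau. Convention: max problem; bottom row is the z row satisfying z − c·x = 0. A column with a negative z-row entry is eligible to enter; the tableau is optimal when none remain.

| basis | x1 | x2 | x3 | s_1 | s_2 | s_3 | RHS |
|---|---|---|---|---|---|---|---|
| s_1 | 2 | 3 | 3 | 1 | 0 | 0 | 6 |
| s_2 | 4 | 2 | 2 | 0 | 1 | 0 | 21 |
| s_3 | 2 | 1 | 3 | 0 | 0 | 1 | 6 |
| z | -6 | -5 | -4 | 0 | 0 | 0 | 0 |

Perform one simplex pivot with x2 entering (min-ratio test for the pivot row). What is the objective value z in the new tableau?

Ratio test on column x2 — row 1: 6/3 = 2; row 2: 21/2 = 21/2; row 3: 6/1 = 6. Minimum is 2 at row 1 (s_1 leaves); pivot element 3.
Pivot on row 1; the z-row RHS becomes 0 − (-5)·2 = 10.

10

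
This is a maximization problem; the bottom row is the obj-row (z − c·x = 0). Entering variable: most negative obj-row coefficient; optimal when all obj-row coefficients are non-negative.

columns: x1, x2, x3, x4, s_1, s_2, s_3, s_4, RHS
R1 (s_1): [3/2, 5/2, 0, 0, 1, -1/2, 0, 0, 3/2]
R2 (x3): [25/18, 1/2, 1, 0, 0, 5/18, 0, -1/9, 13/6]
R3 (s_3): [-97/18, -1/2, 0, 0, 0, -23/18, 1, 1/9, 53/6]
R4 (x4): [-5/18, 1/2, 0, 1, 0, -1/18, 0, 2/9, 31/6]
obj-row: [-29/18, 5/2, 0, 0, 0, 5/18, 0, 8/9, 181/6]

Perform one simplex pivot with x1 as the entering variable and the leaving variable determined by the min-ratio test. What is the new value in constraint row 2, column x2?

-49/27

Ratio test on column x1 — row 1: (3/2)/(3/2) = 1; row 2: (13/6)/(25/18) = 39/25; row 3: entry -97/18 ≤ 0; row 4: entry -5/18 ≤ 0. Minimum is 1 at row 1 (s_1 leaves); pivot element 3/2.
Divide row 1 by 3/2; eliminate column x1 from the other rows.
Row 2 update in column x2: 1/2 − (25/18)·(5/3) = -49/27.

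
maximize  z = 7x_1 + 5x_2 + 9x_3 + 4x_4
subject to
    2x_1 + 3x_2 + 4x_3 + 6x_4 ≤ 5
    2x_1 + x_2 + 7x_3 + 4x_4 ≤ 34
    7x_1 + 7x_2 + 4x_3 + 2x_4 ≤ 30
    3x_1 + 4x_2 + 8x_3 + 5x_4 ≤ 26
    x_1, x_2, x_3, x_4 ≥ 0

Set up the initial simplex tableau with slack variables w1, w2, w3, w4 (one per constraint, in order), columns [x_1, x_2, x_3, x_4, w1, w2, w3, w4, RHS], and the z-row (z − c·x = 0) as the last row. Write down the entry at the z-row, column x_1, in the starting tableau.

The z-row carries the negated objective coefficients: the x_1 entry is -7.

-7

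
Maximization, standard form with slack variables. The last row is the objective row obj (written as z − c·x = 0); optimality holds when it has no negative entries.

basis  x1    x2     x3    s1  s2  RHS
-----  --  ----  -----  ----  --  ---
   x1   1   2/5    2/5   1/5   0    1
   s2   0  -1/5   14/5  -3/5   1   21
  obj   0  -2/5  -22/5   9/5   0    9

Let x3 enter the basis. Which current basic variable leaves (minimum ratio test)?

Column x3 entries and ratios — x1: 1/(2/5) = 5/2; s2: 21/(14/5) = 15/2.
Smallest ratio is 5/2 in the row of x1, so x1 leaves.

x1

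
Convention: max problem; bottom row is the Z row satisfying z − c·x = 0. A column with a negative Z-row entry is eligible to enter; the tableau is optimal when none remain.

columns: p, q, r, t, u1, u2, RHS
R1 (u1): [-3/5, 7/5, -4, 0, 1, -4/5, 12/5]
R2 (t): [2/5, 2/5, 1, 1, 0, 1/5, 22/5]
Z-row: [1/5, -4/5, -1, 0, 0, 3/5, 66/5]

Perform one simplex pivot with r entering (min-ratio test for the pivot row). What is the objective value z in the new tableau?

88/5

Ratio test on column r — row 1: entry -4 ≤ 0; row 2: (22/5)/1 = 22/5. Minimum is 22/5 at row 2 (t leaves); pivot element 1.
Pivot on row 2; the Z-row RHS becomes 66/5 − (-1)·(22/5) = 88/5.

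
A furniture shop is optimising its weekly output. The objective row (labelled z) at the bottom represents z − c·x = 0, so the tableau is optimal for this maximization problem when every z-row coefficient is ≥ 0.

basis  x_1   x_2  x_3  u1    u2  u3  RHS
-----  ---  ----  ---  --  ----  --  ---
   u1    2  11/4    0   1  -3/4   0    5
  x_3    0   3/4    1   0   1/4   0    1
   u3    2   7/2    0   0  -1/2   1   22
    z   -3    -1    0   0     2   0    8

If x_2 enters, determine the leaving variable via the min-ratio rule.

Column x_2 entries and ratios — u1: 5/(11/4) = 20/11; x_3: 1/(3/4) = 4/3; u3: 22/(7/2) = 44/7.
Smallest ratio is 4/3 in the row of x_3, so x_3 leaves.

x_3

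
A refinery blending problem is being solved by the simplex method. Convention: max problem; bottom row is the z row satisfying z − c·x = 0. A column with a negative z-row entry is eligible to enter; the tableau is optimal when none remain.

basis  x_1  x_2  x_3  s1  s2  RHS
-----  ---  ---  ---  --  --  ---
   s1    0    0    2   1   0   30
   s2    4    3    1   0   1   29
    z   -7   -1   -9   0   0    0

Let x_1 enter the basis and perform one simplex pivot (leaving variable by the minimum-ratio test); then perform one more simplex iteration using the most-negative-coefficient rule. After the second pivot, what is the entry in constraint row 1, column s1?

1/2

Ratio test on column x_1 — row 1: entry 0 ≤ 0; row 2: 29/4 = 29/4. Minimum is 29/4 at row 2 (s2 leaves); pivot element 4.
Divide row 2 by 4; eliminate column x_1 from the other rows.
Second iteration: most negative z-row entry is -29/4 in column x_3, so x_3 enters.
Ratio test on column x_3 — row 1: 30/2 = 15; row 2: (29/4)/(1/4) = 29. Minimum is 15 at row 1 (s1 leaves); pivot element 2.
Divide row 1 by 2; eliminate column x_3 from the other rows.
After both pivots, the entry at constraint row 1, column s1 is 1/2.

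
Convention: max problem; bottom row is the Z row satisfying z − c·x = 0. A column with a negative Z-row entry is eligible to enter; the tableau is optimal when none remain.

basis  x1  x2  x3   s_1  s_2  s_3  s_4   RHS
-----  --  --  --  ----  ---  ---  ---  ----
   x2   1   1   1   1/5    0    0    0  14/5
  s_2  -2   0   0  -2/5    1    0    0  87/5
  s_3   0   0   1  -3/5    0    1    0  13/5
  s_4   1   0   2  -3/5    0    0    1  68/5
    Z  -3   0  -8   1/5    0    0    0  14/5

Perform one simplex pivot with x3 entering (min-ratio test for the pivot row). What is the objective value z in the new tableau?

118/5

Ratio test on column x3 — row 1: (14/5)/1 = 14/5; row 2: entry 0 ≤ 0; row 3: (13/5)/1 = 13/5; row 4: (68/5)/2 = 34/5. Minimum is 13/5 at row 3 (s_3 leaves); pivot element 1.
Pivot on row 3; the Z-row RHS becomes 14/5 − (-8)·(13/5) = 118/5.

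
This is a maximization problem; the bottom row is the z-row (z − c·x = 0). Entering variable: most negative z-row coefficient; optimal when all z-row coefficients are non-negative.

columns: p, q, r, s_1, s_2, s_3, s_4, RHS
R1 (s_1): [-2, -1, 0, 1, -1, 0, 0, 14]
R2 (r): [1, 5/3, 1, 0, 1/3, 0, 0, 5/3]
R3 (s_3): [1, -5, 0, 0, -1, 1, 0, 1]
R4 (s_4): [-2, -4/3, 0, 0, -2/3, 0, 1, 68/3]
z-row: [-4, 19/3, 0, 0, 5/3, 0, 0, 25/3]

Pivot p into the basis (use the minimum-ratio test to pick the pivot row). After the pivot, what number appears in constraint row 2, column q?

20/3

Ratio test on column p — row 1: entry -2 ≤ 0; row 2: (5/3)/1 = 5/3; row 3: 1/1 = 1; row 4: entry -2 ≤ 0. Minimum is 1 at row 3 (s_3 leaves); pivot element 1.
Divide row 3 by 1; eliminate column p from the other rows.
Row 2 update in column q: 5/3 − 1·(-5) = 20/3.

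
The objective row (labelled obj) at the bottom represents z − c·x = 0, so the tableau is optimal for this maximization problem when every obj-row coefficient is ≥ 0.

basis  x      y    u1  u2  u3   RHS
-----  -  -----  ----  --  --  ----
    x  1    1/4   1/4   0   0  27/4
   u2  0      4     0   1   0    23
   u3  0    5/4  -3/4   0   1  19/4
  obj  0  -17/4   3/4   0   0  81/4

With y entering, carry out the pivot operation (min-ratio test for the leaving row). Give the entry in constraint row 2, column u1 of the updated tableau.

12/5

Ratio test on column y — row 1: (27/4)/(1/4) = 27; row 2: 23/4 = 23/4; row 3: (19/4)/(5/4) = 19/5. Minimum is 19/5 at row 3 (u3 leaves); pivot element 5/4.
Divide row 3 by 5/4; eliminate column y from the other rows.
Row 2 update in column u1: 0 − 4·(-3/5) = 12/5.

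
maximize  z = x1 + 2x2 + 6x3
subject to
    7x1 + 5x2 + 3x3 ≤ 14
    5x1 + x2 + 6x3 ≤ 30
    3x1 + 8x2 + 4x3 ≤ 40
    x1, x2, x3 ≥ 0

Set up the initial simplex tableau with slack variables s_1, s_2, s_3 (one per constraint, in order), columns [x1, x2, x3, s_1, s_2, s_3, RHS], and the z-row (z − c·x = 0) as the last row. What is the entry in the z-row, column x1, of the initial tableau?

-1

The z-row carries the negated objective coefficients: the x1 entry is -1.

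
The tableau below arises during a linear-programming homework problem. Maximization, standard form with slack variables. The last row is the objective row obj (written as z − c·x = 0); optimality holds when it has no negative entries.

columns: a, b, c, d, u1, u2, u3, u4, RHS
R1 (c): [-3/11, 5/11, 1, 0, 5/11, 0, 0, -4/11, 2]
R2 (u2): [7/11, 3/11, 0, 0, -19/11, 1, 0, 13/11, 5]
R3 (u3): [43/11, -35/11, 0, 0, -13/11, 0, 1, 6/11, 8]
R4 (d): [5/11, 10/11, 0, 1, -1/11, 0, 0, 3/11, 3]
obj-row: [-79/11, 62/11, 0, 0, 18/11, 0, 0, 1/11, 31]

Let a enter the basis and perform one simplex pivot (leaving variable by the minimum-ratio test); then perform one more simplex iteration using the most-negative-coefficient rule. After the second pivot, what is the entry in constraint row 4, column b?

Ratio test on column a — row 1: entry -3/11 ≤ 0; row 2: 5/(7/11) = 55/7; row 3: 8/(43/11) = 88/43; row 4: 3/(5/11) = 33/5. Minimum is 88/43 at row 3 (u3 leaves); pivot element 43/11.
Divide row 3 by 43/11; eliminate column a from the other rows.
Second iteration: most negative obj-row entry is -23/43 in column u1, so u1 enters.
Ratio test on column u1 — row 1: (110/43)/(16/43) = 55/8; row 2: entry -66/43 ≤ 0; row 3: entry -13/43 ≤ 0; row 4: (89/43)/(2/43) = 89/2. Minimum is 55/8 at row 1 (c leaves); pivot element 16/43.
Divide row 1 by 16/43; eliminate column u1 from the other rows.
After both pivots, the entry at constraint row 4, column b is 5/4.

5/4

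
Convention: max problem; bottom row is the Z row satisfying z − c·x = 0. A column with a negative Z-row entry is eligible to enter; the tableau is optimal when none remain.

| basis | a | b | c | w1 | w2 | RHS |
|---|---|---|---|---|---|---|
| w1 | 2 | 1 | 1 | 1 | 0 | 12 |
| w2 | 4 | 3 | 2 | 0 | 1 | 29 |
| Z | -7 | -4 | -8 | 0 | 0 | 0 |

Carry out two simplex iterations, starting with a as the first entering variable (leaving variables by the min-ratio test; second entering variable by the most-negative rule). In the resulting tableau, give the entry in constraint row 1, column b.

Ratio test on column a — row 1: 12/2 = 6; row 2: 29/4 = 29/4. Minimum is 6 at row 1 (w1 leaves); pivot element 2.
Divide row 1 by 2; eliminate column a from the other rows.
Second iteration: most negative Z-row entry is -9/2 in column c, so c enters.
Ratio test on column c — row 1: 6/(1/2) = 12; row 2: entry 0 ≤ 0. Minimum is 12 at row 1 (a leaves); pivot element 1/2.
Divide row 1 by 1/2; eliminate column c from the other rows.
After both pivots, the entry at constraint row 1, column b is 1.

1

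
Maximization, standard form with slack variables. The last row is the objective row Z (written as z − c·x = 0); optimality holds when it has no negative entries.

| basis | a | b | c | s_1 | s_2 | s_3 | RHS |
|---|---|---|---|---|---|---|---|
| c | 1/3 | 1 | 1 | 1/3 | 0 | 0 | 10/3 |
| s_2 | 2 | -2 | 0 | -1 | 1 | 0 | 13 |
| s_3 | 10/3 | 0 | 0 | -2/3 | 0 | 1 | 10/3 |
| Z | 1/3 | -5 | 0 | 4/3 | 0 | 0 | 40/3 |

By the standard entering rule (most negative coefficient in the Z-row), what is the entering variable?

Negative Z-row entries: b: -5.
The most negative is -5 in column b, so b enters.

b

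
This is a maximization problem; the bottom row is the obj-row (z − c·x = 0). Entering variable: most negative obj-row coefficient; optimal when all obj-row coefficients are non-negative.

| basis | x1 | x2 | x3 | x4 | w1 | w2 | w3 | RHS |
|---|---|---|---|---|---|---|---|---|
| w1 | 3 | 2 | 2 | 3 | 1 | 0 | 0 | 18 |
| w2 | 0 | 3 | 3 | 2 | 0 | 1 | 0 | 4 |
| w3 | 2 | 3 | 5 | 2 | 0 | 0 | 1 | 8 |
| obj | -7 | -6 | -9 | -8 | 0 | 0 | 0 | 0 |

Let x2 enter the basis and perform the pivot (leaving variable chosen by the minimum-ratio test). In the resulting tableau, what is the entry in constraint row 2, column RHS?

4/3

Ratio test on column x2 — row 1: 18/2 = 9; row 2: 4/3 = 4/3; row 3: 8/3 = 8/3. Minimum is 4/3 at row 2 (w2 leaves); pivot element 3.
Divide row 2 by 3; eliminate column x2 from the other rows.
In the new row 2, the RHS entry is the old entry divided by the pivot: 4/3 = 4/3.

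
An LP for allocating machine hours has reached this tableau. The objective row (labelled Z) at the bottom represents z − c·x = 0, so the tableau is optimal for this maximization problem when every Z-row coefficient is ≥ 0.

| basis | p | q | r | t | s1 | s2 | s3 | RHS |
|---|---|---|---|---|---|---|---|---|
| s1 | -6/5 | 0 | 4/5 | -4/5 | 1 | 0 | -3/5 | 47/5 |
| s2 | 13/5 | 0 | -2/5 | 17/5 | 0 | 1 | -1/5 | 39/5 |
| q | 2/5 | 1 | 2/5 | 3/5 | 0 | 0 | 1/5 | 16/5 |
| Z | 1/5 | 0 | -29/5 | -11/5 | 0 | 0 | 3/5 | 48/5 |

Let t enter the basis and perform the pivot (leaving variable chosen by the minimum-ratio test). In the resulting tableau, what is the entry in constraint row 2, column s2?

Ratio test on column t — row 1: entry -4/5 ≤ 0; row 2: (39/5)/(17/5) = 39/17; row 3: (16/5)/(3/5) = 16/3. Minimum is 39/17 at row 2 (s2 leaves); pivot element 17/5.
Divide row 2 by 17/5; eliminate column t from the other rows.
In the new row 2, the s2 entry is the old entry divided by the pivot: 1/(17/5) = 5/17.

5/17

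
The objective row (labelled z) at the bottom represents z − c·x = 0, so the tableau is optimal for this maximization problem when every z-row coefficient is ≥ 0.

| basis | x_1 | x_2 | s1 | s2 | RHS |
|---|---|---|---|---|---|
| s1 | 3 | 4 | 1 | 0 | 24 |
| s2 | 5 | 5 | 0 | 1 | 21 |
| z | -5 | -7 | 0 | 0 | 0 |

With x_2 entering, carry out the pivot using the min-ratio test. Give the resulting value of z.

Ratio test on column x_2 — row 1: 24/4 = 6; row 2: 21/5 = 21/5. Minimum is 21/5 at row 2 (s2 leaves); pivot element 5.
Pivot on row 2; the z-row RHS becomes 0 − (-7)·(21/5) = 147/5.

147/5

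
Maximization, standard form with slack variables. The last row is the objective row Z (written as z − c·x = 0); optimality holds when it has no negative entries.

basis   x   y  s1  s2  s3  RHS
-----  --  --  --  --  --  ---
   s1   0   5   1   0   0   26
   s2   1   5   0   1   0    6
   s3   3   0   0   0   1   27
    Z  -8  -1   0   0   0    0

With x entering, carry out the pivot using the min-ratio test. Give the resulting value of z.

48

Ratio test on column x — row 1: entry 0 ≤ 0; row 2: 6/1 = 6; row 3: 27/3 = 9. Minimum is 6 at row 2 (s2 leaves); pivot element 1.
Pivot on row 2; the Z-row RHS becomes 0 − (-8)·6 = 48.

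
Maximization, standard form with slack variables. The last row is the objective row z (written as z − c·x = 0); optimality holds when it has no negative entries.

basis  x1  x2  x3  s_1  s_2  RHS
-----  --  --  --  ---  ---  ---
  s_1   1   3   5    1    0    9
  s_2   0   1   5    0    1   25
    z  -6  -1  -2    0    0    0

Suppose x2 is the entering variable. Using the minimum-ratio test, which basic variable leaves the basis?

Column x2 entries and ratios — s_1: 9/3 = 3; s_2: 25/1 = 25.
Smallest ratio is 3 in the row of s_1, so s_1 leaves.

s_1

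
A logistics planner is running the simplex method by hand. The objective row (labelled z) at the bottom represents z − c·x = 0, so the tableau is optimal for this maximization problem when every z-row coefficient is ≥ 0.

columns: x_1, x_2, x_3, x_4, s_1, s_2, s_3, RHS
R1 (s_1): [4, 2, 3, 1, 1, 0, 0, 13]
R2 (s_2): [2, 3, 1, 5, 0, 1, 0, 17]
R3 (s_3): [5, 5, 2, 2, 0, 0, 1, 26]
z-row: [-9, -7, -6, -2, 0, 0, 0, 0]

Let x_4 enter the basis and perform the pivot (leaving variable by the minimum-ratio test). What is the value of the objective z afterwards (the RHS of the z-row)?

Ratio test on column x_4 — row 1: 13/1 = 13; row 2: 17/5 = 17/5; row 3: 26/2 = 13. Minimum is 17/5 at row 2 (s_2 leaves); pivot element 5.
Pivot on row 2; the z-row RHS becomes 0 − (-2)·(17/5) = 34/5.

34/5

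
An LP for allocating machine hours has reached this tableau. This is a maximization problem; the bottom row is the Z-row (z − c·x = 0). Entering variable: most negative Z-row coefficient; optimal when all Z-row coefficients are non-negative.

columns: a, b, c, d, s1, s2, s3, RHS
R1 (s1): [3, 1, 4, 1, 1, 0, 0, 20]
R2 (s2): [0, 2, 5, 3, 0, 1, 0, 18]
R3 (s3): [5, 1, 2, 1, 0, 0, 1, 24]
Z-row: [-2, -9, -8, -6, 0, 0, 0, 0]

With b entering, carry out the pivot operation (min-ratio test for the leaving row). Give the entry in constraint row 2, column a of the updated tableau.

Ratio test on column b — row 1: 20/1 = 20; row 2: 18/2 = 9; row 3: 24/1 = 24. Minimum is 9 at row 2 (s2 leaves); pivot element 2.
Divide row 2 by 2; eliminate column b from the other rows.
In the new row 2, the a entry is the old entry divided by the pivot: 0/2 = 0.

0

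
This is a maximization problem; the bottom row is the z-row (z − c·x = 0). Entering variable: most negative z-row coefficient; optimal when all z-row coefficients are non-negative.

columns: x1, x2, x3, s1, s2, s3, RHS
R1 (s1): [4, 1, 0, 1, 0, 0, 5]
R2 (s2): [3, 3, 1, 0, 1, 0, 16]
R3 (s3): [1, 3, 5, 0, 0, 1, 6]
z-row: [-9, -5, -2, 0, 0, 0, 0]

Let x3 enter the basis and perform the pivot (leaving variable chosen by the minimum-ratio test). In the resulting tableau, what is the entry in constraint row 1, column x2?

Ratio test on column x3 — row 1: entry 0 ≤ 0; row 2: 16/1 = 16; row 3: 6/5 = 6/5. Minimum is 6/5 at row 3 (s3 leaves); pivot element 5.
Divide row 3 by 5; eliminate column x3 from the other rows.
Row 1 update in column x2: 1 − 0·(3/5) = 1.

1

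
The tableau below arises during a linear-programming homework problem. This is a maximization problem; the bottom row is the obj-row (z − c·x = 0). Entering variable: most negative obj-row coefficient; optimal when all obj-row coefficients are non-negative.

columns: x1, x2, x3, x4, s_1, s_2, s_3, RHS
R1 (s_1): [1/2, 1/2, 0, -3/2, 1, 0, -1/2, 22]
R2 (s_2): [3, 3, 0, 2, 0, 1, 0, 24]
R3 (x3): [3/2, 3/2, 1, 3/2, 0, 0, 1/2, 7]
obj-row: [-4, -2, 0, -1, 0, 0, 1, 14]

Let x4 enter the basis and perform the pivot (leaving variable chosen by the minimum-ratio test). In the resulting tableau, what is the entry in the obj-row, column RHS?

56/3

Ratio test on column x4 — row 1: entry -3/2 ≤ 0; row 2: 24/2 = 12; row 3: 7/(3/2) = 14/3. Minimum is 14/3 at row 3 (x3 leaves); pivot element 3/2.
Divide row 3 by 3/2; eliminate column x4 from the other rows.
obj-row update in column RHS: 14 − (-1)·(14/3) = 56/3.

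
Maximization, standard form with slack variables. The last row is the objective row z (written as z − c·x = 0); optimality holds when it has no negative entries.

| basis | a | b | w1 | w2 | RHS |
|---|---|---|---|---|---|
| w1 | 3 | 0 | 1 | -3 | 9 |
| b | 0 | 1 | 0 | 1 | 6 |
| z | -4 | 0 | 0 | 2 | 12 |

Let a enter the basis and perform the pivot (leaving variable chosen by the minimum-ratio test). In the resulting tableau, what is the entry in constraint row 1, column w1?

1/3

Ratio test on column a — row 1: 9/3 = 3; row 2: entry 0 ≤ 0. Minimum is 3 at row 1 (w1 leaves); pivot element 3.
Divide row 1 by 3; eliminate column a from the other rows.
In the new row 1, the w1 entry is the old entry divided by the pivot: 1/3 = 1/3.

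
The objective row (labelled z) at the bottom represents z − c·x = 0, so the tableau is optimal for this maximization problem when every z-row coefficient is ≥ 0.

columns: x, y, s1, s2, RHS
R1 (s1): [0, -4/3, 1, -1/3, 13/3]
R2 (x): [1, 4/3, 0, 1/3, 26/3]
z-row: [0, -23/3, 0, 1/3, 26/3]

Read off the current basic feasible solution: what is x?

26/3

x is basic (row 2); its value is the RHS of that row, 26/3.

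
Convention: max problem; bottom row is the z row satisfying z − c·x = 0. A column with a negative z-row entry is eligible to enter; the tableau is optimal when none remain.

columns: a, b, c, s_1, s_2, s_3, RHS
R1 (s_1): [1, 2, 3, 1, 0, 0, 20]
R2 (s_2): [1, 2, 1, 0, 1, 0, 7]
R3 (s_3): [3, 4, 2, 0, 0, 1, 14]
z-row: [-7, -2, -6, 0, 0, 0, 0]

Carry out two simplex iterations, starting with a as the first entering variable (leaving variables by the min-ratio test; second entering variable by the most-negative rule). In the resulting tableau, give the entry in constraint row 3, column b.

Ratio test on column a — row 1: 20/1 = 20; row 2: 7/1 = 7; row 3: 14/3 = 14/3. Minimum is 14/3 at row 3 (s_3 leaves); pivot element 3.
Divide row 3 by 3; eliminate column a from the other rows.
Second iteration: most negative z-row entry is -4/3 in column c, so c enters.
Ratio test on column c — row 1: (46/3)/(7/3) = 46/7; row 2: (7/3)/(1/3) = 7; row 3: (14/3)/(2/3) = 7. Minimum is 46/7 at row 1 (s_1 leaves); pivot element 7/3.
Divide row 1 by 7/3; eliminate column c from the other rows.
After both pivots, the entry at constraint row 3, column b is 8/7.

8/7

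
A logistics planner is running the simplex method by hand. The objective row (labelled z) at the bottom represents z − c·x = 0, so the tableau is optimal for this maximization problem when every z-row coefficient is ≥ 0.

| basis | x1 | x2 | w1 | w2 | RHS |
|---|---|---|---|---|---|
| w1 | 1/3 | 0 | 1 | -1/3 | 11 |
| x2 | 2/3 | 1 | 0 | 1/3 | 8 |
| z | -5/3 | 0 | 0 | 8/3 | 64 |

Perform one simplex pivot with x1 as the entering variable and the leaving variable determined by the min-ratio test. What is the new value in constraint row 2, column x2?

Ratio test on column x1 — row 1: 11/(1/3) = 33; row 2: 8/(2/3) = 12. Minimum is 12 at row 2 (x2 leaves); pivot element 2/3.
Divide row 2 by 2/3; eliminate column x1 from the other rows.
In the new row 2, the x2 entry is the old entry divided by the pivot: 1/(2/3) = 3/2.

3/2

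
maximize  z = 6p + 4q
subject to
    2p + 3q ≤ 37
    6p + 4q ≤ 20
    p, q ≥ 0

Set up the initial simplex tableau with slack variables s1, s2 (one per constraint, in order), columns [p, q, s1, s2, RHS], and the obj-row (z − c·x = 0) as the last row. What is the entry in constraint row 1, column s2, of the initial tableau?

0

Slack s2 belongs to constraint 2; its column is the unit vector e_2, so the entry in row 1 is 0.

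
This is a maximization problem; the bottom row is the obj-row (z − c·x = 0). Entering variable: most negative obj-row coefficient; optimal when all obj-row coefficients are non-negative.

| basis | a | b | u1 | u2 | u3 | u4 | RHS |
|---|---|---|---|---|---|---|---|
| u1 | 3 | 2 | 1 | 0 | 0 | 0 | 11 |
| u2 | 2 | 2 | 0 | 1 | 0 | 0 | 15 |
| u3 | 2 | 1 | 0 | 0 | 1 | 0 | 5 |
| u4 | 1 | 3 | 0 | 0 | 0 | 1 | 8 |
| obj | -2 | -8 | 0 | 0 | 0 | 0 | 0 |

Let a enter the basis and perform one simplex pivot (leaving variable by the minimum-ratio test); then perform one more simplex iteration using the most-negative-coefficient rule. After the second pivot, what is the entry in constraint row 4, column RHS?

11/5

Ratio test on column a — row 1: 11/3 = 11/3; row 2: 15/2 = 15/2; row 3: 5/2 = 5/2; row 4: 8/1 = 8. Minimum is 5/2 at row 3 (u3 leaves); pivot element 2.
Divide row 3 by 2; eliminate column a from the other rows.
Second iteration: most negative obj-row entry is -7 in column b, so b enters.
Ratio test on column b — row 1: (7/2)/(1/2) = 7; row 2: 10/1 = 10; row 3: (5/2)/(1/2) = 5; row 4: (11/2)/(5/2) = 11/5. Minimum is 11/5 at row 4 (u4 leaves); pivot element 5/2.
Divide row 4 by 5/2; eliminate column b from the other rows.
After both pivots, the entry at constraint row 4, column RHS is 11/5.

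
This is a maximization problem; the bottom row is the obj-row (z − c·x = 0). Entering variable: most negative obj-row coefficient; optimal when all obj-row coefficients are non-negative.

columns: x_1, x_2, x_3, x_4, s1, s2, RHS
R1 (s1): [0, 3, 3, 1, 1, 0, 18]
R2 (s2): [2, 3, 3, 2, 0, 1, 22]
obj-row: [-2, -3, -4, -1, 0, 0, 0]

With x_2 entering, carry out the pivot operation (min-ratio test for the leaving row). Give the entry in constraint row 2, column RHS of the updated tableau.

Ratio test on column x_2 — row 1: 18/3 = 6; row 2: 22/3 = 22/3. Minimum is 6 at row 1 (s1 leaves); pivot element 3.
Divide row 1 by 3; eliminate column x_2 from the other rows.
Row 2 update in column RHS: 22 − 3·6 = 4.

4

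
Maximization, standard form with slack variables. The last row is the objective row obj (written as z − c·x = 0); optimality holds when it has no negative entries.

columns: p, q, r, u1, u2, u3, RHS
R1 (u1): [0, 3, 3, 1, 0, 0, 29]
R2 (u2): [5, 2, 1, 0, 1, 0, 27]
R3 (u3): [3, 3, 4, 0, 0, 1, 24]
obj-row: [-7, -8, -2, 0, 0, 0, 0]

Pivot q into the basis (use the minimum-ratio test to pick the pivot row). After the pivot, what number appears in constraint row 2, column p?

Ratio test on column q — row 1: 29/3 = 29/3; row 2: 27/2 = 27/2; row 3: 24/3 = 8. Minimum is 8 at row 3 (u3 leaves); pivot element 3.
Divide row 3 by 3; eliminate column q from the other rows.
Row 2 update in column p: 5 − 2·1 = 3.

3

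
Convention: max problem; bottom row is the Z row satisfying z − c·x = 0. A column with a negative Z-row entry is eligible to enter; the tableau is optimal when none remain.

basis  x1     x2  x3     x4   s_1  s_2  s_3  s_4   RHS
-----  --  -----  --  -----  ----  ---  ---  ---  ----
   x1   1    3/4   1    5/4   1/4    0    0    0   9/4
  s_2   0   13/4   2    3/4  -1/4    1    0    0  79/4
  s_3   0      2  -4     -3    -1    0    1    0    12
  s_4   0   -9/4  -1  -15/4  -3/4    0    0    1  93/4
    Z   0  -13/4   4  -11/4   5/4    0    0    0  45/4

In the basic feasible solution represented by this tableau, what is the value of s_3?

12

s_3 is basic (row 3); its value is the RHS of that row, 12.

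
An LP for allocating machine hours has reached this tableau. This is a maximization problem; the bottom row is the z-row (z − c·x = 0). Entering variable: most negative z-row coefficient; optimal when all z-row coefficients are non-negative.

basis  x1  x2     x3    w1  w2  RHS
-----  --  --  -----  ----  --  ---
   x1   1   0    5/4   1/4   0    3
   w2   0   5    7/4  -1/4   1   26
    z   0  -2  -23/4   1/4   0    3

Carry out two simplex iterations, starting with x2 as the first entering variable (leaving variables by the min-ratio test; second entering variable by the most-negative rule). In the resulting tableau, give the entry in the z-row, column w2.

2/5

Ratio test on column x2 — row 1: entry 0 ≤ 0; row 2: 26/5 = 26/5. Minimum is 26/5 at row 2 (w2 leaves); pivot element 5.
Divide row 2 by 5; eliminate column x2 from the other rows.
Second iteration: most negative z-row entry is -101/20 in column x3, so x3 enters.
Ratio test on column x3 — row 1: 3/(5/4) = 12/5; row 2: (26/5)/(7/20) = 104/7. Minimum is 12/5 at row 1 (x1 leaves); pivot element 5/4.
Divide row 1 by 5/4; eliminate column x3 from the other rows.
After both pivots, the entry at the z-row, column w2 is 2/5.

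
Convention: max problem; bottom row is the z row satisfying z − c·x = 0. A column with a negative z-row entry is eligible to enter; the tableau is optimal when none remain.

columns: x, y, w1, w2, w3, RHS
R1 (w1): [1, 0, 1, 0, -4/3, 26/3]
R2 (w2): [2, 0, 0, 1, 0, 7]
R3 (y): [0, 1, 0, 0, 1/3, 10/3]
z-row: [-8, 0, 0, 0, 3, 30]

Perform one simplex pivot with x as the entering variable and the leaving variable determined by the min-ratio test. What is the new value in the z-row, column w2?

4

Ratio test on column x — row 1: (26/3)/1 = 26/3; row 2: 7/2 = 7/2; row 3: entry 0 ≤ 0. Minimum is 7/2 at row 2 (w2 leaves); pivot element 2.
Divide row 2 by 2; eliminate column x from the other rows.
z-row update in column w2: 0 − (-8)·(1/2) = 4.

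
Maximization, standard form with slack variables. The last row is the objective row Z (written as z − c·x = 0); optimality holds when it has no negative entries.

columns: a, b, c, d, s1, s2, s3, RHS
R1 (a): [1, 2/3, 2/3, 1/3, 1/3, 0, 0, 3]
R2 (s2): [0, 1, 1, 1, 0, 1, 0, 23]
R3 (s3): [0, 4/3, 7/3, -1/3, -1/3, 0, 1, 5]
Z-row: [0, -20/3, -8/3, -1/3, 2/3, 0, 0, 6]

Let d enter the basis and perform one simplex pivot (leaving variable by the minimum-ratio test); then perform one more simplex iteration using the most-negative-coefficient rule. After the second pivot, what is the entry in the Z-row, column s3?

Ratio test on column d — row 1: 3/(1/3) = 9; row 2: 23/1 = 23; row 3: entry -1/3 ≤ 0. Minimum is 9 at row 1 (a leaves); pivot element 1/3.
Divide row 1 by 1/3; eliminate column d from the other rows.
Second iteration: most negative Z-row entry is -6 in column b, so b enters.
Ratio test on column b — row 1: 9/2 = 9/2; row 2: entry -1 ≤ 0; row 3: 8/2 = 4. Minimum is 4 at row 3 (s3 leaves); pivot element 2.
Divide row 3 by 2; eliminate column b from the other rows.
After both pivots, the entry at the Z-row, column s3 is 3.

3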